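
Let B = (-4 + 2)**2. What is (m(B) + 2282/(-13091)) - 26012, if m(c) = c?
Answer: -340473010/13091 ≈ -26008.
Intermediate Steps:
B = 4 (B = (-2)**2 = 4)
(m(B) + 2282/(-13091)) - 26012 = (4 + 2282/(-13091)) - 26012 = (4 + 2282*(-1/13091)) - 26012 = (4 - 2282/13091) - 26012 = 50082/13091 - 26012 = -340473010/13091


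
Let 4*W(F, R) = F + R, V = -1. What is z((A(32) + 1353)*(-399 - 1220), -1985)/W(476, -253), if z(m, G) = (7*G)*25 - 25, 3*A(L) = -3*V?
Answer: -1389600/223 ≈ -6231.4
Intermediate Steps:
W(F, R) = F/4 + R/4 (W(F, R) = (F + R)/4 = F/4 + R/4)
A(L) = 1 (A(L) = (-3*(-1))/3 = (⅓)*3 = 1)
z(m, G) = -25 + 175*G (z(m, G) = 175*G - 25 = -25 + 175*G)
z((A(32) + 1353)*(-399 - 1220), -1985)/W(476, -253) = (-25 + 175*(-1985))/((¼)*476 + (¼)*(-253)) = (-25 - 347375)/(119 - 253/4) = -347400/223/4 = -347400*4/223 = -1389600/223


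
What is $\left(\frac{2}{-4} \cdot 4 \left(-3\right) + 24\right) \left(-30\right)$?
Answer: $-900$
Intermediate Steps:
$\left(\frac{2}{-4} \cdot 4 \left(-3\right) + 24\right) \left(-30\right) = \left(2 \left(- \frac{1}{4}\right) 4 \left(-3\right) + 24\right) \left(-30\right) = \left(\left(- \frac{1}{2}\right) 4 \left(-3\right) + 24\right) \left(-30\right) = \left(\left(-2\right) \left(-3\right) + 24\right) \left(-30\right) = \left(6 + 24\right) \left(-30\right) = 30 \left(-30\right) = -900$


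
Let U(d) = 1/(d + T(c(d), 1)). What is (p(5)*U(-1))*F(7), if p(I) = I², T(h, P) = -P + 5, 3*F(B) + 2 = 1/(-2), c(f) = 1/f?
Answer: -125/18 ≈ -6.9444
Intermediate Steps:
F(B) = -⅚ (F(B) = -⅔ + (⅓)/(-2) = -⅔ + (⅓)*(-½) = -⅔ - ⅙ = -⅚)
T(h, P) = 5 - P
U(d) = 1/(4 + d) (U(d) = 1/(d + (5 - 1*1)) = 1/(d + (5 - 1)) = 1/(d + 4) = 1/(4 + d))
(p(5)*U(-1))*F(7) = (5²/(4 - 1))*(-⅚) = (25/3)*(-⅚) = -125/18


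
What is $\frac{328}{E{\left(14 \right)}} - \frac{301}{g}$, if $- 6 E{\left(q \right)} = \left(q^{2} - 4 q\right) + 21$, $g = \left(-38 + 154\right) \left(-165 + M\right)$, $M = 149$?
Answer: $- \frac{3604147}{298816} \approx -12.061$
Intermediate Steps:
$g = -1856$ ($g = \left(-38 + 154\right) \left(-165 + 149\right) = 116 \left(-16\right) = -1856$)
$E{\left(q \right)} = - \frac{7}{2} - \frac{q^{2}}{6} + \frac{2 q}{3}$ ($E{\left(q \right)} = - \frac{\left(q^{2} - 4 q\right) + 21}{6} = - \frac{21 + q^{2} - 4 q}{6} = - \frac{7}{2} - \frac{q^{2}}{6} + \frac{2 q}{3}$)
$\frac{328}{E{\left(14 \right)}} - \frac{301}{g} = \frac{328}{- \frac{7}{2} - \frac{14^{2}}{6} + \frac{2}{3} \cdot 14} - \frac{301}{-1856} = \frac{328}{- \frac{7}{2} - \frac{98}{3} + \frac{28}{3}} - - \frac{301}{1856} = \frac{328}{- \frac{7}{2} - \frac{98}{3} + \frac{28}{3}} + \frac{301}{1856} = \frac{328}{- \frac{161}{6}} + \frac{301}{1856} = 328 \left(- \frac{6}{161}\right) + \frac{301}{1856} = - \frac{1968}{161} + \frac{301}{1856} = - \frac{3604147}{298816}$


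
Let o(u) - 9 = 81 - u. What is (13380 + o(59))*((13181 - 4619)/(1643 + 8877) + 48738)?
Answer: 3438126585171/5260 ≈ 6.5364e+8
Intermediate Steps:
o(u) = 90 - u (o(u) = 9 + (81 - u) = 90 - u)
(13380 + o(59))*((13181 - 4619)/(1643 + 8877) + 48738) = (13380 + (90 - 1*59))*((13181 - 4619)/(1643 + 8877) + 48738) = (13380 + (90 - 59))*(8562/10520 + 48738) = (13380 + 31)*(8562*(1/10520) + 48738) = 13411*(4281/5260 + 48738) = 13411*(256366161/5260) = 3438126585171/5260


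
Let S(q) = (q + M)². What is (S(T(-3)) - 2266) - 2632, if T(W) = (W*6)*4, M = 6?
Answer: -542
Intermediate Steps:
T(W) = 24*W (T(W) = (6*W)*4 = 24*W)
S(q) = (6 + q)² (S(q) = (q + 6)² = (6 + q)²)
(S(T(-3)) - 2266) - 2632 = ((6 + 24*(-3))² - 2266) - 2632 = ((6 - 72)² - 2266) - 2632 = ((-66)² - 2266) - 2632 = (4356 - 2266) - 2632 = 2090 - 2632 = -542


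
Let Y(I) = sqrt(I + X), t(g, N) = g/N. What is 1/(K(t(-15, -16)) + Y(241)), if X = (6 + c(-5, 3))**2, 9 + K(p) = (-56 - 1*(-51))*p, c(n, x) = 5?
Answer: 3504/44711 + 256*sqrt(362)/44711 ≈ 0.18731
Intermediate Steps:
K(p) = -9 - 5*p (K(p) = -9 + (-56 - 1*(-51))*p = -9 + (-56 + 51)*p = -9 - 5*p)
X = 121 (X = (6 + 5)**2 = 11**2 = 121)
Y(I) = sqrt(121 + I) (Y(I) = sqrt(I + 121) = sqrt(121 + I))
1/(K(t(-15, -16)) + Y(241)) = 1/((-9 - (-75)/(-16)) + sqrt(121 + 241)) = 1/((-9 - (-75)*(-1)/16) + sqrt(362)) = 1/((-9 - 5*15/16) + sqrt(362)) = 1/((-9 - 75/16) + sqrt(362)) = 1/(-219/16 + sqrt(362))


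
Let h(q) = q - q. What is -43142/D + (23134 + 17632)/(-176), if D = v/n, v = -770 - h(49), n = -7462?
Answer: -16732673/40 ≈ -4.1832e+5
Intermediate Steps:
h(q) = 0
v = -770 (v = -770 - 1*0 = -770 + 0 = -770)
D = 55/533 (D = -770/(-7462) = -770*(-1/7462) = 55/533 ≈ 0.10319)
-43142/D + (23134 + 17632)/(-176) = -43142/55/533 + (23134 + 17632)/(-176) = -43142*533/55 + 40766*(-1/176) = -2090426/5 - 1853/8 = -16732673/40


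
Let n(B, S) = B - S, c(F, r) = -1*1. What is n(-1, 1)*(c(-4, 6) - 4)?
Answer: 10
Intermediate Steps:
c(F, r) = -1
n(-1, 1)*(c(-4, 6) - 4) = (-1 - 1*1)*(-1 - 4) = (-1 - 1)*(-5) = -2*(-5) = 10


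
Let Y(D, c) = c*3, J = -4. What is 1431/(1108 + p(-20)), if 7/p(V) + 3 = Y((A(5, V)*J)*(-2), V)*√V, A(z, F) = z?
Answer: 16310527983/12628972927 - 171720*I*√5/12628972927 ≈ 1.2915 - 3.0405e-5*I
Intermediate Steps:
Y(D, c) = 3*c
p(V) = 7/(-3 + 3*V^(3/2)) (p(V) = 7/(-3 + (3*V)*√V) = 7/(-3 + 3*V^(3/2)))
1431/(1108 + p(-20)) = 1431/(1108 + 7/(3*(-1 + (-20)^(3/2)))) = 1431/(1108 + 7/(3*(-1 - 40*I*√5)))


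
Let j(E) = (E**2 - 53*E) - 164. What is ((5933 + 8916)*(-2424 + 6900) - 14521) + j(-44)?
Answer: 66453707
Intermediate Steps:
j(E) = -164 + E**2 - 53*E
((5933 + 8916)*(-2424 + 6900) - 14521) + j(-44) = ((5933 + 8916)*(-2424 + 6900) - 14521) + (-164 + (-44)**2 - 53*(-44)) = (14849*4476 - 14521) + (-164 + 1936 + 2332) = (66464124 - 14521) + 4104 = 66449603 + 4104 = 66453707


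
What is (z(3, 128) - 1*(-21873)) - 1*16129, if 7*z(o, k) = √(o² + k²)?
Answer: 5744 + 13*√97/7 ≈ 5762.3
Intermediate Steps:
z(o, k) = √(k² + o²)/7 (z(o, k) = √(o² + k²)/7 = √(k² + o²)/7)
(z(3, 128) - 1*(-21873)) - 1*16129 = (√(128² + 3²)/7 - 1*(-21873)) - 1*16129 = (√(16384 + 9)/7 + 21873) - 16129 = (√16393/7 + 21873) - 16129 = ((13*√97)/7 + 21873) - 16129 = (13*√97/7 + 21873) - 16129 = (21873 + 13*√97/7) - 16129 = 5744 + 13*√97/7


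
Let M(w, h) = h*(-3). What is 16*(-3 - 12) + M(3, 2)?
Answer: -246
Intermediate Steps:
M(w, h) = -3*h
16*(-3 - 12) + M(3, 2) = 16*(-3 - 12) - 3*2 = 16*(-15) - 6 = -240 - 6 = -246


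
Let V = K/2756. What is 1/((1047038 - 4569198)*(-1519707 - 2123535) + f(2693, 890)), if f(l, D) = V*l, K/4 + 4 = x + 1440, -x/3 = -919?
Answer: 689/8841303987525829 ≈ 7.7930e-14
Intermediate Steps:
x = 2757 (x = -3*(-919) = 2757)
K = 16772 (K = -16 + 4*(2757 + 1440) = -16 + 4*4197 = -16 + 16788 = 16772)
V = 4193/689 (V = 16772/2756 = 16772*(1/2756) = 4193/689 ≈ 6.0856)
f(l, D) = 4193*l/689
1/((1047038 - 4569198)*(-1519707 - 2123535) + f(2693, 890)) = 1/((1047038 - 4569198)*(-1519707 - 2123535) + (4193/689)*2693) = 1/(-3522160*(-3643242) + 11291749/689) = 1/(12832081242720 + 11291749/689) = 1/(8841303987525829/689) = 689/8841303987525829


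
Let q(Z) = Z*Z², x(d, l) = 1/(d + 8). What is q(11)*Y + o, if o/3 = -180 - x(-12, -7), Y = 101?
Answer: 535567/4 ≈ 1.3389e+5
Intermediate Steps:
x(d, l) = 1/(8 + d)
q(Z) = Z³
o = -2157/4 (o = 3*(-180 - 1/(8 - 12)) = 3*(-180 - 1/(-4)) = 3*(-180 - 1*(-¼)) = 3*(-180 + ¼) = 3*(-719/4) = -2157/4 ≈ -539.25)
q(11)*Y + o = 11³*101 - 2157/4 = 1331*101 - 2157/4 = 134431 - 2157/4 = 535567/4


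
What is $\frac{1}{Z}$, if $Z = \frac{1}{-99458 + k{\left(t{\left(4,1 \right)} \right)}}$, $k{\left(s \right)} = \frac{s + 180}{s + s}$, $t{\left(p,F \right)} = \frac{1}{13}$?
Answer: $- \frac{196575}{2} \approx -98288.0$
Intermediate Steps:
$t{\left(p,F \right)} = \frac{1}{13}$
$k{\left(s \right)} = \frac{180 + s}{2 s}$
$Z = - \frac{2}{196575}$ ($Z = \frac{1}{-99458 + \frac{\frac{1}{\frac{1}{13}} \left(180 + \frac{1}{13}\right)}{2}} = \frac{1}{-99458 + \frac{1}{2} \cdot 13 \cdot \frac{2341}{13}} = \frac{1}{-99458 + \frac{2341}{2}} = \frac{1}{- \frac{196575}{2}} = - \frac{2}{196575} \approx -1.0174 \cdot 10^{-5}$)
$\frac{1}{Z} = \frac{1}{- \frac{2}{196575}} = - \frac{196575}{2}$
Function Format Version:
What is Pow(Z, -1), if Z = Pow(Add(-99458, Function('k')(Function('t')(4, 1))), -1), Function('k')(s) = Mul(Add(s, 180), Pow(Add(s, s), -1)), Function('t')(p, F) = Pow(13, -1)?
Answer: Rational(-196575, 2) ≈ -98288.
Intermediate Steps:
Function('t')(p, F) = Rational(1, 13)
Function('k')(s) = Mul(Rational(1, 2), Pow(s, -1), Add(180, s)) (Function('k')(s) = Mul(Add(180, s), Pow(Mul(2, s), -1)) = Mul(Add(180, s), Mul(Rational(1, 2), Pow(s, -1))) = Mul(Rational(1, 2), Pow(s, -1), Add(180, s)))
Z = Rational(-2, 196575) (Z = Pow(Add(-99458, Mul(Rational(1, 2), Pow(Rational(1, 13), -1), Add(180, Rational(1, 13)))), -1) = Pow(Add(-99458, Mul(Rational(1, 2), 13, Rational(2341, 13))), -1) = Pow(Add(-99458, Rational(2341, 2)), -1) = Pow(Rational(-196575, 2), -1) = Rational(-2, 196575) ≈ -1.0174e-5)
Pow(Z, -1) = Pow(Rational(-2, 196575), -1) = Rational(-196575, 2)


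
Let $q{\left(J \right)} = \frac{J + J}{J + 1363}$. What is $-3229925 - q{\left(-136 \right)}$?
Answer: $- \frac{3963117703}{1227} \approx -3.2299 \cdot 10^{6}$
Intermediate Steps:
$q{\left(J \right)} = \frac{2 J}{1363 + J}$
$-3229925 - q{\left(-136 \right)} = -3229925 - 2 \left(-136\right) \frac{1}{1363 - 136} = -3229925 - 2 \left(-136\right) \frac{1}{1227} = -3229925 - - \frac{272}{1227} = -3229925 + \frac{272}{1227} = - \frac{3963117703}{1227}$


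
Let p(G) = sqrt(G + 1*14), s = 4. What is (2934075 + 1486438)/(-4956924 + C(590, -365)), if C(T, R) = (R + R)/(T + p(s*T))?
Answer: -1893900207854507453/2123717711792728969 - 1613487245*sqrt(2374)/4247435423585457938 ≈ -0.89179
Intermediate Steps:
p(G) = sqrt(14 + G) (p(G) = sqrt(G + 14) = sqrt(14 + G))
C(T, R) = 2*R/(T + sqrt(14 + 4*T)) (C(T, R) = (R + R)/(T + sqrt(14 + 4*T)) = (2*R)/(T + sqrt(14 + 4*T)) = 2*R/(T + sqrt(14 + 4*T)))
(2934075 + 1486438)/(-4956924 + C(590, -365)) = (2934075 + 1486438)/(-4956924 + 2*(-365)/(590 + sqrt(2)*sqrt(7 + 2*590))) = 4420513/(-4956924 + 2*(-365)/(590 + sqrt(2)*sqrt(7 + 1180))) = 4420513/(-4956924 + 2*(-365)/(590 + sqrt(2)*sqrt(1187))) = 4420513/(-4956924 + 2*(-365)/(590 + sqrt(2374))) = 4420513/(-4956924 - 730/(590 + sqrt(2374)))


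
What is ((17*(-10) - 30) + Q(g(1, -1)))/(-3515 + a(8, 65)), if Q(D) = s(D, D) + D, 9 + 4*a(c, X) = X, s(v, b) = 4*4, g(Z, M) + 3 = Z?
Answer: 62/1167 ≈ 0.053128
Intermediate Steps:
g(Z, M) = -3 + Z
s(v, b) = 16
a(c, X) = -9/4 + X/4
Q(D) = 16 + D
((17*(-10) - 30) + Q(g(1, -1)))/(-3515 + a(8, 65)) = ((17*(-10) - 30) + (16 + (-3 + 1)))/(-3515 + (-9/4 + (¼)*65)) = ((-170 - 30) + (16 - 2))/(-3515 + (-9/4 + 65/4)) = (-200 + 14)/(-3515 + 14) = -186/(-3501) = -186*(-1/3501) = 62/1167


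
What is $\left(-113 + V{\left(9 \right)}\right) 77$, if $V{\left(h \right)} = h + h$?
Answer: $-7315$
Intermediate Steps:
$V{\left(h \right)} = 2 h$
$\left(-113 + V{\left(9 \right)}\right) 77 = \left(-113 + 2 \cdot 9\right) 77 = \left(-113 + 18\right) 77 = \left(-95\right) 77 = -7315$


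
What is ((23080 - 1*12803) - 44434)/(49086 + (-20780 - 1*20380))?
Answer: -34157/7926 ≈ -4.3095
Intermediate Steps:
((23080 - 1*12803) - 44434)/(49086 + (-20780 - 1*20380)) = ((23080 - 12803) - 44434)/(49086 + (-20780 - 20380)) = (10277 - 44434)/(49086 - 41160) = -34157/7926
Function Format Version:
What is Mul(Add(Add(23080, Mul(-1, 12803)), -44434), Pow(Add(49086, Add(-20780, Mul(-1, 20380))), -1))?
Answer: Rational(-34157, 7926) ≈ -4.3095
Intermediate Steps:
Mul(Add(Add(23080, Mul(-1, 12803)), -44434), Pow(Add(49086, Add(-20780, Mul(-1, 20380))), -1)) = Mul(Add(Add(23080, -12803), -44434), Pow(Add(49086, Add(-20780, -20380)), -1)) = Mul(Add(10277, -44434), Pow(Add(49086, -41160), -1)) = Mul(-34157, Pow(7926, -1)) = Mul(-34157, Rational(1, 7926)) = Rational(-34157, 7926)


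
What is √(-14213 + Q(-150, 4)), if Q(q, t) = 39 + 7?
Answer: I*√14167 ≈ 119.03*I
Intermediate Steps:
Q(q, t) = 46
√(-14213 + Q(-150, 4)) = √(-14213 + 46) = √(-14167) = I*√14167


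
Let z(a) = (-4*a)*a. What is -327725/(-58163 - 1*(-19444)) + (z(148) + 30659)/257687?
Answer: 82245153992/9977382953 ≈ 8.2432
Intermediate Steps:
z(a) = -4*a²
-327725/(-58163 - 1*(-19444)) + (z(148) + 30659)/257687 = -327725/(-58163 - 1*(-19444)) + (-4*148² + 30659)/257687 = -327725/(-58163 + 19444) + (-4*21904 + 30659)*(1/257687) = -327725/(-38719) + (-87616 + 30659)*(1/257687) = -327725*(-1/38719) - 56957*1/257687 = 327725/38719 - 56957/257687 = 82245153992/9977382953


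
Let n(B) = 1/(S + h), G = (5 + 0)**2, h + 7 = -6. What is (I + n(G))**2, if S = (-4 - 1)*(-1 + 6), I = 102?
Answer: 15015625/1444 ≈ 10399.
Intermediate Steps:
h = -13 (h = -7 - 6 = -13)
S = -25 (S = -5*5 = -25)
G = 25 (G = 5**2 = 25)
n(B) = -1/38 (n(B) = 1/(-25 - 13) = 1/(-38) = -1/38)
(I + n(G))**2 = (102 - 1/38)**2 = (3875/38)**2 = 15015625/1444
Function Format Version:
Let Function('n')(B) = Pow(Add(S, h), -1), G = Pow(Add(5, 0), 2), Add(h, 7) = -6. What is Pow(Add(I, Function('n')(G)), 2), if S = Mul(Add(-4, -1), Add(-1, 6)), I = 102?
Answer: Rational(15015625, 1444) ≈ 10399.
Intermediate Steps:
h = -13 (h = Add(-7, -6) = -13)
S = -25 (S = Mul(-5, 5) = -25)
G = 25 (G = Pow(5, 2) = 25)
Function('n')(B) = Rational(-1, 38) (Function('n')(B) = Pow(Add(-25, -13), -1) = Pow(-38, -1) = Rational(-1, 38))
Pow(Add(I, Function('n')(G)), 2) = Pow(Add(102, Rational(-1, 38)), 2) = Pow(Rational(3875, 38), 2) = Rational(15015625, 1444)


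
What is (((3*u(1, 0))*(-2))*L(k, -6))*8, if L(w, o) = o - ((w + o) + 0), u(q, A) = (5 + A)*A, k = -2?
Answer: 0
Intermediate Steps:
u(q, A) = A*(5 + A)
L(w, o) = -w (L(w, o) = o - ((o + w) + 0) = o - (o + w) = o + (-o - w) = -w)
(((3*u(1, 0))*(-2))*L(k, -6))*8 = (((3*(0*(5 + 0)))*(-2))*(-1*(-2)))*8 = (((3*(0*5))*(-2))*2)*8 = (((3*0)*(-2))*2)*8 = ((0*(-2))*2)*8 = (0*2)*8 = 0*8 = 0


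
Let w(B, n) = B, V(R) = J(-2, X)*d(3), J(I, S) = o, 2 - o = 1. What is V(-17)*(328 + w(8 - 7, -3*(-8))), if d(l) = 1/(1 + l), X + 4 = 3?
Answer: 329/4 ≈ 82.250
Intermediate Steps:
X = -1 (X = -4 + 3 = -1)
o = 1 (o = 2 - 1*1 = 2 - 1 = 1)
J(I, S) = 1
V(R) = 1/4 (V(R) = 1/(1 + 3) = 1/4)
V(-17)*(328 + w(8 - 7, -3*(-8))) = (328 + (8 - 7))/4 = (328 + 1)/4 = (1/4)*329 = 329/4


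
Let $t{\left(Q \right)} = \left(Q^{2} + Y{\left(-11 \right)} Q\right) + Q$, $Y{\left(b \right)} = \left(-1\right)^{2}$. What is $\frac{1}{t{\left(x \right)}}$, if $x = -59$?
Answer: $\frac{1}{3363} \approx 0.00029735$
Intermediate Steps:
$Y{\left(b \right)} = 1$
$t{\left(Q \right)} = Q^{2} + 2 Q$ ($t{\left(Q \right)} = \left(Q^{2} + 1 Q\right) + Q = \left(Q^{2} + Q\right) + Q = \left(Q + Q^{2}\right) + Q = Q^{2} + 2 Q$)
$\frac{1}{t{\left(x \right)}} = \frac{1}{\left(-59\right) \left(2 - 59\right)} = \frac{1}{\left(-59\right) \left(-57\right)} = \frac{1}{3363}$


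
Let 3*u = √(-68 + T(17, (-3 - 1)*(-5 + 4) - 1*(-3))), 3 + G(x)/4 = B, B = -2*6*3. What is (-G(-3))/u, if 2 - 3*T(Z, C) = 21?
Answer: -468*I*√669/223 ≈ -54.282*I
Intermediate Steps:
B = -36 (B = -12*3 = -36)
G(x) = -156 (G(x) = -12 + 4*(-36) = -12 - 144 = -156)
T(Z, C) = -19/3 (T(Z, C) = ⅔ - ⅓*21 = ⅔ - 7 = -19/3)
u = I*√669/9 (u = √(-68 - 19/3)/3 = √(-223/3)/3 = (I*√669/3)/3 = I*√669/9 ≈ 2.8739*I)
(-G(-3))/u = (-1*(-156))/((I*√669/9)) = 156*(-3*I*√669/223) = -468*I*√669/223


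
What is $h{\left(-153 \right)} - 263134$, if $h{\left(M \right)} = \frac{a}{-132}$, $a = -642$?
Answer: $- \frac{5788841}{22} \approx -2.6313 \cdot 10^{5}$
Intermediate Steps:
$h{\left(M \right)} = \frac{107}{22}$ ($h{\left(M \right)} = - \frac{642}{-132} = \left(-642\right) \left(- \frac{1}{132}\right) = \frac{107}{22}$)
$h{\left(-153 \right)} - 263134 = \frac{107}{22} - 263134 = - \frac{5788841}{22}$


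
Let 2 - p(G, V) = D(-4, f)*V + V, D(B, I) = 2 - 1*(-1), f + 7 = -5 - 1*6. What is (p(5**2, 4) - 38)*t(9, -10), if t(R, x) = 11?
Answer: -572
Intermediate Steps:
f = -18 (f = -7 + (-5 - 1*6) = -7 + (-5 - 6) = -7 - 11 = -18)
D(B, I) = 3 (D(B, I) = 2 + 1 = 3)
p(G, V) = 2 - 4*V (p(G, V) = 2 - (3*V + V) = 2 - 4*V)
(p(5**2, 4) - 38)*t(9, -10) = ((2 - 4*4) - 38)*11 = ((2 - 16) - 38)*11 = (-14 - 38)*11 = -52*11 = -572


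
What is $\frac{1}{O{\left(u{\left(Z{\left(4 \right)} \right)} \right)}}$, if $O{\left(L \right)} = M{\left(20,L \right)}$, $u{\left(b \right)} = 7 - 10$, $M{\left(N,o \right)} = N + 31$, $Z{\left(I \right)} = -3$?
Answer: $\frac{1}{51} \approx 0.019608$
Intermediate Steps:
$M{\left(N,o \right)} = 31 + N$
$u{\left(b \right)} = -3$ ($u{\left(b \right)} = 7 - 10 = -3$)
$O{\left(L \right)} = 51$ ($O{\left(L \right)} = 31 + 20 = 51$)
$\frac{1}{O{\left(u{\left(Z{\left(4 \right)} \right)} \right)}} = \frac{1}{51}$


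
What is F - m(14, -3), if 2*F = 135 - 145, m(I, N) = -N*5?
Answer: -20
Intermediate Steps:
m(I, N) = -5*N
F = -5 (F = (135 - 145)/2 = (1/2)*(-10) = -5)
F - m(14, -3) = -5 - (-5)*(-3) = -5 - 1*15 = -5 - 15 = -20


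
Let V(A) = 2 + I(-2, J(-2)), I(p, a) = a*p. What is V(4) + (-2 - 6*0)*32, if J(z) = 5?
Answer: -72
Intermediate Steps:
V(A) = -8 (V(A) = 2 + 5*(-2) = 2 - 10 = -8)
V(4) + (-2 - 6*0)*32 = -8 + (-2 - 6*0)*32 = -8 + (-2 + 0)*32 = -8 - 2*32 = -8 - 64 = -72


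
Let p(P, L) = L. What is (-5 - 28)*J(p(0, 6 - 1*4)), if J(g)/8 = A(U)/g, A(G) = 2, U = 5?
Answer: -264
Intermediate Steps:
J(g) = 16/g (J(g) = 8*(2/g) = 16/g)
(-5 - 28)*J(p(0, 6 - 1*4)) = (-5 - 28)*(16/(6 - 1*4)) = -528/(6 - 4) = -528/2 = -33*8 = -264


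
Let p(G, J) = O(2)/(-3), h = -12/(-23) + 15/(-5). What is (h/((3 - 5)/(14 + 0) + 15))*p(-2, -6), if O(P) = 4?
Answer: 133/598 ≈ 0.22241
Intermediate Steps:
h = -57/23 (h = -12*(-1/23) + 15*(-1/5) = 12/23 - 3 = -57/23 ≈ -2.4783)
p(G, J) = -4/3 (p(G, J) = 4/(-3) = 4*(-1/3) = -4/3)
(h/((3 - 5)/(14 + 0) + 15))*p(-2, -6) = (-57/23/((3 - 5)/(14 + 0) + 15))*(-4/3) = (-57/23/(-2/14 + 15))*(-4/3) = (-57/23/(-2*1/14 + 15))*(-4/3) = (-57/23/(-1/7 + 15))*(-4/3) = (-57/23/(104/7))*(-4/3) = ((7/104)*(-57/23))*(-4/3) = -399/2392*(-4/3) = 133/598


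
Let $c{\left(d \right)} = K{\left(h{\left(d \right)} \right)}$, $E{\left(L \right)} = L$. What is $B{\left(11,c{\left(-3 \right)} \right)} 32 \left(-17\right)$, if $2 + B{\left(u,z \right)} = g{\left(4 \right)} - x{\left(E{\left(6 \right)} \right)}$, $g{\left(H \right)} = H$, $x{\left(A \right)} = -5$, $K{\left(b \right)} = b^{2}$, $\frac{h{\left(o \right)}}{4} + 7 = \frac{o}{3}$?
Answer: $-3808$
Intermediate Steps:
$h{\left(o \right)} = -28 + \frac{4 o}{3}$ ($h{\left(o \right)} = -28 + 4 \frac{o}{3} = -28 + \frac{4 o}{3}$)
$c{\left(d \right)} = \left(-28 + \frac{4 d}{3}\right)^{2}$
$B{\left(u,z \right)} = 7$ ($B{\left(u,z \right)} = -2 + \left(4 - -5\right) = -2 + \left(4 + 5\right) = -2 + 9 = 7$)
$B{\left(11,c{\left(-3 \right)} \right)} 32 \left(-17\right) = 7 \cdot 32 \left(-17\right) = 224 \left(-17\right) = -3808$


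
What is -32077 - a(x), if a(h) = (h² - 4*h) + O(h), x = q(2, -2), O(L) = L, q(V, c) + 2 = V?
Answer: -32077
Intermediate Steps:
q(V, c) = -2 + V
x = 0 (x = -2 + 2 = 0)
a(h) = h² - 3*h (a(h) = (h² - 4*h) + h = h² - 3*h)
-32077 - a(x) = -32077 - 0*(-3 + 0) = -32077 - 0*(-3) = -32077 - 1*0 = -32077 + 0 = -32077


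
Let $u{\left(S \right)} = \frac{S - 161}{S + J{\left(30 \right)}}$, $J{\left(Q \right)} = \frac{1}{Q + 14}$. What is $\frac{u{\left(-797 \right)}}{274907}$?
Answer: $\frac{42152}{9640163769} \approx 4.3725 \cdot 10^{-6}$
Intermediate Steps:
$J{\left(Q \right)} = \frac{1}{14 + Q}$
$u{\left(S \right)} = \frac{-161 + S}{\frac{1}{44} + S}$ ($u{\left(S \right)} = \frac{S - 161}{S + \frac{1}{14 + 30}} = \frac{-161 + S}{S + \frac{1}{44}} = \frac{-161 + S}{\frac{1}{44} + S}$)
$\frac{u{\left(-797 \right)}}{274907} = \frac{44 \frac{1}{1 + 44 \left(-797\right)} \left(-161 - 797\right)}{274907} = 44 \frac{1}{1 - 35068} \left(-958\right) \frac{1}{274907} = 44 \frac{1}{-35067} \left(-958\right) \frac{1}{274907} = 44 \left(- \frac{1}{35067}\right) \left(-958\right) \frac{1}{274907} = \frac{42152}{35067} \cdot \frac{1}{274907} = \frac{42152}{9640163769}$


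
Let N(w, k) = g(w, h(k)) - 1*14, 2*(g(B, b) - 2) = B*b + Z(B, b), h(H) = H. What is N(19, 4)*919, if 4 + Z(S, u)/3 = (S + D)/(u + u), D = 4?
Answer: 357491/16 ≈ 22343.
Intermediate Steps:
Z(S, u) = -12 + 3*(4 + S)/(2*u) (Z(S, u) = -12 + 3*((S + 4)/(u + u)) = -12 + 3*((4 + S)/((2*u))) = -12 + 3*((4 + S)*(1/(2*u))) = -12 + 3*((4 + S)/(2*u)) = -12 + 3*(4 + S)/(2*u))
g(B, b) = 2 + B*b/2 + 3*(4 + B - 8*b)/(4*b) (g(B, b) = 2 + (B*b + 3*(4 + B - 8*b)/(2*b))/2 = 2 + (B*b/2 + 3*(4 + B - 8*b)/(4*b)) = 2 + B*b/2 + 3*(4 + B - 8*b)/(4*b))
N(w, k) = -18 + 3/k + k*w/2 + 3*w/(4*k) (N(w, k) = (-4 + 3/k + w*k/2 + 3*w/(4*k)) - 1*14 = (-4 + 3/k + k*w/2 + 3*w/(4*k)) - 14 = -18 + 3/k + k*w/2 + 3*w/(4*k))
N(19, 4)*919 = (-18 + 3/4 + (½)*4*19 + (¾)*19/4)*919 = (-18 + 3*(¼) + 38 + (¾)*19*(¼))*919 = (-18 + ¾ + 38 + 57/16)*919 = (389/16)*919 = 357491/16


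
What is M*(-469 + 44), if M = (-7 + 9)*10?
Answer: -8500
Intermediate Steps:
M = 20 (M = 2*10 = 20)
M*(-469 + 44) = 20*(-469 + 44) = 20*(-425) = -8500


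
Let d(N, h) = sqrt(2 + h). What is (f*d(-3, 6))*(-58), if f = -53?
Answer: 6148*sqrt(2) ≈ 8694.6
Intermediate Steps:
(f*d(-3, 6))*(-58) = -53*sqrt(2 + 6)*(-58) = -106*sqrt(2)*(-58) = 6148*sqrt(2)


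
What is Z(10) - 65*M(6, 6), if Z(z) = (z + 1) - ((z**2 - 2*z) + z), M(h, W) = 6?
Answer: -469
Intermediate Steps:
Z(z) = 1 - z**2 + 2*z (Z(z) = (1 + z) - (z**2 - z) = (1 + z) + (z - z**2) = 1 - z**2 + 2*z)
Z(10) - 65*M(6, 6) = (1 - 1*10**2 + 2*10) - 65*6 = (1 - 1*100 + 20) - 390 = (1 - 100 + 20) - 390 = -79 - 390 = -469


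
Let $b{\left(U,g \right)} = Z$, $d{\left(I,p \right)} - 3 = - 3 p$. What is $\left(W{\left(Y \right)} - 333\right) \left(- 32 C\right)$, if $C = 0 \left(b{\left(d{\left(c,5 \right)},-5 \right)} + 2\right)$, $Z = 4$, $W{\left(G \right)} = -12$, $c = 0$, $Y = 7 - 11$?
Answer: $0$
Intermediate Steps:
$Y = -4$ ($Y = 7 - 11 = -4$)
$d{\left(I,p \right)} = 3 - 3 p$
$b{\left(U,g \right)} = 4$
$C = 0$ ($C = 0 \left(4 + 2\right) = 0 \cdot 6 = 0$)
$\left(W{\left(Y \right)} - 333\right) \left(- 32 C\right) = \left(-12 - 333\right) \left(\left(-32\right) 0\right) = \left(-345\right) 0 = 0$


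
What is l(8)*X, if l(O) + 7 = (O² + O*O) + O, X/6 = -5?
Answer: -3870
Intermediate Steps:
X = -30 (X = 6*(-5) = -30)
l(O) = -7 + O + 2*O² (l(O) = -7 + ((O² + O*O) + O) = -7 + ((O² + O²) + O) = -7 + (2*O² + O) = -7 + (O + 2*O²) = -7 + O + 2*O²)
l(8)*X = (-7 + 8 + 2*8²)*(-30) = (-7 + 8 + 2*64)*(-30) = (-7 + 8 + 128)*(-30) = 129*(-30) = -3870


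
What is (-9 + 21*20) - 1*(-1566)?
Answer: 1977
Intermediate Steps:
(-9 + 21*20) - 1*(-1566) = (-9 + 420) + 1566 = 411 + 1566 = 1977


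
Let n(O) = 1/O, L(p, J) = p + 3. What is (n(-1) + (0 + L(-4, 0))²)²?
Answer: 0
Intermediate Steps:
L(p, J) = 3 + p
(n(-1) + (0 + L(-4, 0))²)² = (1/(-1) + (0 + (3 - 4))²)² = (-1 + (0 - 1)²)² = (-1 + (-1)²)² = (-1 + 1)² = 0² = 0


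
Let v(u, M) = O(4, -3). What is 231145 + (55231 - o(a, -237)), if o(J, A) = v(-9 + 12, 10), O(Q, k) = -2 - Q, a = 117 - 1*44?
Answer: 286382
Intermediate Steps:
a = 73 (a = 117 - 44 = 73)
v(u, M) = -6 (v(u, M) = -2 - 1*4 = -2 - 4 = -6)
o(J, A) = -6
231145 + (55231 - o(a, -237)) = 231145 + (55231 - 1*(-6)) = 231145 + (55231 + 6) = 231145 + 55237 = 286382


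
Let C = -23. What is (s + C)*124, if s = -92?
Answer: -14260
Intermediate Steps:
(s + C)*124 = (-92 - 23)*124 = -115*124 = -14260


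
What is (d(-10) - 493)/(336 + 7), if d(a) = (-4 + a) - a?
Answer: -71/49 ≈ -1.4490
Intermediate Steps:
d(a) = -4
(d(-10) - 493)/(336 + 7) = (-4 - 493)/(336 + 7) = -497/343 = -497*1/343 = -71/49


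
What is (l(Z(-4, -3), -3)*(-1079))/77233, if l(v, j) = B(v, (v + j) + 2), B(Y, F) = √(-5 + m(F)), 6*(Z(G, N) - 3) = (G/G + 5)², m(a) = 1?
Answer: -166*I/5941 ≈ -0.027941*I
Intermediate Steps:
Z(G, N) = 9 (Z(G, N) = 3 + (G/G + 5)²/6 = 3 + (1 + 5)²/6 = 3 + (⅙)*6² = 3 + (⅙)*36 = 3 + 6 = 9)
B(Y, F) = 2*I (B(Y, F) = √(-5 + 1) = √(-4) = 2*I)
l(v, j) = 2*I
(l(Z(-4, -3), -3)*(-1079))/77233 = ((2*I)*(-1079))/77233 = -2158*I*(1/77233) = -166*I/5941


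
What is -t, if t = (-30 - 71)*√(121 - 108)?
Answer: 101*√13 ≈ 364.16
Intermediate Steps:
t = -101*√13 ≈ -364.16
-t = -(-101)*√13 = 101*√13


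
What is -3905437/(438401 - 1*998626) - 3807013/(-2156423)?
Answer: 10554558029776/1208082075175 ≈ 8.7366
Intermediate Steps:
-3905437/(438401 - 1*998626) - 3807013/(-2156423) = -3905437/(438401 - 998626) - 3807013*(-1/2156423) = -3905437/(-560225) + 3807013/2156423 = -3905437*(-1/560225) + 3807013/2156423 = 3905437/560225 + 3807013/2156423 = 10554558029776/1208082075175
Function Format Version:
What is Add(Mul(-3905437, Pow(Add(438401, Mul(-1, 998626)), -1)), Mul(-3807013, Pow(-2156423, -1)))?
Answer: Rational(10554558029776, 1208082075175) ≈ 8.7366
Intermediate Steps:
Add(Mul(-3905437, Pow(Add(438401, Mul(-1, 998626)), -1)), Mul(-3807013, Pow(-2156423, -1))) = Add(Mul(-3905437, Pow(Add(438401, -998626), -1)), Mul(-3807013, Rational(-1, 2156423))) = Add(Mul(-3905437, Pow(-560225, -1)), Rational(3807013, 2156423)) = Add(Mul(-3905437, Rational(-1, 560225)), Rational(3807013, 2156423)) = Add(Rational(3905437, 560225), Rational(3807013, 2156423)) = Rational(10554558029776, 1208082075175)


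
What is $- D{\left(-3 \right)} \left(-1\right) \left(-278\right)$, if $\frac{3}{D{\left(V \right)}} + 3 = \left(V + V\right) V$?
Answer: $- \frac{278}{5} \approx -55.6$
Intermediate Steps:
$D{\left(V \right)} = \frac{3}{-3 + 2 V^{2}}$ ($D{\left(V \right)} = \frac{3}{-3 + \left(V + V\right) V} = \frac{3}{-3 + 2 V V} = \frac{3}{-3 + 2 V^{2}}$)
$- D{\left(-3 \right)} \left(-1\right) \left(-278\right) = - \frac{3}{-3 + 2 \left(-3\right)^{2}} \left(-1\right) \left(-278\right) = - \frac{3}{-3 + 2 \cdot 9} \left(-1\right) \left(-278\right) = - \frac{3}{-3 + 18} \left(-1\right) \left(-278\right) = - \frac{3}{15} \left(-1\right) \left(-278\right) = \left(-1\right) \frac{1}{5} \left(-1\right) \left(-278\right) = \left(- \frac{1}{5}\right) \left(-1\right) \left(-278\right) = \frac{1}{5} \left(-278\right) = - \frac{278}{5}$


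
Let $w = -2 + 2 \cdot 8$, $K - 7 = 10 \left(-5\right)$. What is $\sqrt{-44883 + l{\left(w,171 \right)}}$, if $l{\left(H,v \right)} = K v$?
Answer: $6 i \sqrt{1451} \approx 228.55 i$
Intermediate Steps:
$K = -43$ ($K = 7 + 10 \left(-5\right) = 7 - 50 = -43$)
$w = 14$ ($w = -2 + 16 = 14$)
$l{\left(H,v \right)} = - 43 v$
$\sqrt{-44883 + l{\left(w,171 \right)}} = \sqrt{-44883 - 7353} = \sqrt{-52236} = 6 i \sqrt{1451}$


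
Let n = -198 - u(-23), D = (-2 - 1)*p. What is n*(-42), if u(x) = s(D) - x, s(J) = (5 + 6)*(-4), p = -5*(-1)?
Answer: 7434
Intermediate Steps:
p = 5
D = -15 (D = (-2 - 1)*5 = -3*5 = -15)
s(J) = -44 (s(J) = 11*(-4) = -44)
u(x) = -44 - x
n = -177 (n = -198 - (-44 - 1*(-23)) = -198 - (-44 + 23) = -198 - 1*(-21) = -198 + 21 = -177)
n*(-42) = -177*(-42) = 7434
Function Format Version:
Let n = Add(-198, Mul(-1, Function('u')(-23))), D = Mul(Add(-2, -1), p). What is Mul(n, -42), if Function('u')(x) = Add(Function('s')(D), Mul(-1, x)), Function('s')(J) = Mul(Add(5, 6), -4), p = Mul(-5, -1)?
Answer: 7434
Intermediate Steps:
p = 5
D = -15 (D = Mul(Add(-2, -1), 5) = Mul(-3, 5) = -15)
Function('s')(J) = -44 (Function('s')(J) = Mul(11, -4) = -44)
Function('u')(x) = Add(-44, Mul(-1, x))
n = -177 (n = Add(-198, Mul(-1, Add(-44, Mul(-1, -23)))) = Add(-198, Mul(-1, Add(-44, 23))) = Add(-198, Mul(-1, -21)) = Add(-198, 21) = -177)
Mul(n, -42) = Mul(-177, -42) = 7434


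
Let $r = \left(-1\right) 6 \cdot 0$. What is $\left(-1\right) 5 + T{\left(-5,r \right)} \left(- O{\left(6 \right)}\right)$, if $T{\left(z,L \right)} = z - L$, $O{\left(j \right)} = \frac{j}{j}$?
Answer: $0$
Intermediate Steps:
$O{\left(j \right)} = 1$
$r = 0$ ($r = \left(-6\right) 0 = 0$)
$\left(-1\right) 5 + T{\left(-5,r \right)} \left(- O{\left(6 \right)}\right) = \left(-1\right) 5 + \left(-5 - 0\right) \left(\left(-1\right) 1\right) = -5 + \left(-5 + 0\right) \left(-1\right) = -5 - -5 = -5 + 5 = 0$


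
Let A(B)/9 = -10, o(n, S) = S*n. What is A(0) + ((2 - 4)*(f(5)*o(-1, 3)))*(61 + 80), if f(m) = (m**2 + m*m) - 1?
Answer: 41364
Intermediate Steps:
f(m) = -1 + 2*m**2 (f(m) = (m**2 + m**2) - 1 = 2*m**2 - 1 = -1 + 2*m**2)
A(B) = -90 (A(B) = 9*(-10) = -90)
A(0) + ((2 - 4)*(f(5)*o(-1, 3)))*(61 + 80) = -90 + ((2 - 4)*((-1 + 2*5**2)*(3*(-1))))*(61 + 80) = -90 - 2*(-1 + 2*25)*(-3)*141 = -90 - 2*(-1 + 50)*(-3)*141 = -90 - 98*(-3)*141 = -90 - 2*(-147)*141 = -90 + 294*141 = -90 + 41454 = 41364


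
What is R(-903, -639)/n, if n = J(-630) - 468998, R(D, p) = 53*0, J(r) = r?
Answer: 0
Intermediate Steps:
R(D, p) = 0
n = -469628 (n = -630 - 468998 = -469628)
R(-903, -639)/n = 0/(-469628) = 0*(-1/469628) = 0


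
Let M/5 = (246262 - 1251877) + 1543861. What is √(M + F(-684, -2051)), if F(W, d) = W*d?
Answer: √4094114 ≈ 2023.4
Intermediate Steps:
M = 2691230 (M = 5*((246262 - 1251877) + 1543861) = 5*(-1005615 + 1543861) = 5*538246 = 2691230)
√(M + F(-684, -2051)) = √(2691230 - 684*(-2051)) = √(2691230 + 1402884) = √4094114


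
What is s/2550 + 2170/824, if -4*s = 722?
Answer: 336548/131325 ≈ 2.5627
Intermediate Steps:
s = -361/2 (s = -¼*722 = -361/2 ≈ -180.50)
s/2550 + 2170/824 = -361/2/2550 + 2170/824 = -361/2*1/2550 + 2170*(1/824) = -361/5100 + 1085/412 = 336548/131325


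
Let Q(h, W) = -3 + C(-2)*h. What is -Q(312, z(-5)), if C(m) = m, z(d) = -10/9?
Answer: 627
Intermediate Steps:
z(d) = -10/9 (z(d) = -10*⅑ = -10/9)
Q(h, W) = -3 - 2*h
-Q(312, z(-5)) = -(-3 - 2*312) = -(-3 - 624) = -1*(-627) = 627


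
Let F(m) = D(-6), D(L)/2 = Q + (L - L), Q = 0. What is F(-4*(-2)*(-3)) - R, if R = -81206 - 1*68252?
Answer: 149458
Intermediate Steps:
D(L) = 0 (D(L) = 2*(0 + (L - L)) = 2*(0 + 0) = 2*0 = 0)
F(m) = 0
R = -149458 (R = -81206 - 68252 = -149458)
F(-4*(-2)*(-3)) - R = 0 - 1*(-149458) = 0 + 149458 = 149458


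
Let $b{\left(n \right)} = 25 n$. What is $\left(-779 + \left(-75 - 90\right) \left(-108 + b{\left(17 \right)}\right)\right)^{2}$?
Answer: $2817911056$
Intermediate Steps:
$\left(-779 + \left(-75 - 90\right) \left(-108 + b{\left(17 \right)}\right)\right)^{2} = \left(-779 + \left(-75 - 90\right) \left(-108 + 25 \cdot 17\right)\right)^{2} = \left(-779 - 165 \left(-108 + 425\right)\right)^{2} = \left(-779 - 52305\right)^{2} = \left(-53084\right)^{2} = 2817911056$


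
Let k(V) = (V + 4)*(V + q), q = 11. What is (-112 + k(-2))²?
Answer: 8836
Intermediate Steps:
k(V) = (4 + V)*(11 + V) (k(V) = (V + 4)*(V + 11) = (4 + V)*(11 + V))
(-112 + k(-2))² = (-112 + (44 + (-2)² + 15*(-2)))² = (-112 + (44 + 4 - 30))² = (-112 + 18)² = (-94)² = 8836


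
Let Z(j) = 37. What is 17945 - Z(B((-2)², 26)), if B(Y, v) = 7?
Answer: 17908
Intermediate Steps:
17945 - Z(B((-2)², 26)) = 17945 - 1*37 = 17945 - 37 = 17908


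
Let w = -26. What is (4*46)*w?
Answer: -4784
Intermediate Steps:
(4*46)*w = (4*46)*(-26) = 184*(-26) = -4784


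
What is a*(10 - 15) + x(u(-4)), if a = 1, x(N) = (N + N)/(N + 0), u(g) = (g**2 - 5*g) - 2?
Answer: -3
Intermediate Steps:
u(g) = -2 + g**2 - 5*g
x(N) = 2 (x(N) = (2*N)/N = 2)
a*(10 - 15) + x(u(-4)) = 1*(10 - 15) + 2 = 1*(-5) + 2 = -5 + 2 = -3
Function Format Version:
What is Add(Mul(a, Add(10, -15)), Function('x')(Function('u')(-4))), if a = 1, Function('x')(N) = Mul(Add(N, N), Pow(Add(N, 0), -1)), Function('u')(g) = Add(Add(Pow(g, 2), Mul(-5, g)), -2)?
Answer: -3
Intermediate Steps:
Function('u')(g) = Add(-2, Pow(g, 2), Mul(-5, g))
Function('x')(N) = 2 (Function('x')(N) = Mul(Mul(2, N), Pow(N, -1)) = 2)
Add(Mul(a, Add(10, -15)), Function('x')(Function('u')(-4))) = Add(Mul(1, Add(10, -15)), 2) = Add(Mul(1, -5), 2) = Add(-5, 2) = -3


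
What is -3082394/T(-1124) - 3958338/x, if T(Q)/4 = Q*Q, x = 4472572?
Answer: -4223713251715/2825270061536 ≈ -1.4950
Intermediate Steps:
T(Q) = 4*Q² (T(Q) = 4*(Q*Q) = 4*Q²)
-3082394/T(-1124) - 3958338/x = -3082394/(4*(-1124)²) - 3958338/4472572 = -3082394/(4*1263376) - 3958338*1/4472572 = -3082394/5053504 - 1979169/2236286 = -3082394*1/5053504 - 1979169/2236286 = -1541197/2526752 - 1979169/2236286 = -4223713251715/2825270061536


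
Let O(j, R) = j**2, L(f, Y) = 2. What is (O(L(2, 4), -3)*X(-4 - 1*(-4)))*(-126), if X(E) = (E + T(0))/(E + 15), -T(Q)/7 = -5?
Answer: -1176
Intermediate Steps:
T(Q) = 35 (T(Q) = -7*(-5) = 35)
X(E) = (35 + E)/(15 + E) (X(E) = (E + 35)/(E + 15) = (35 + E)/(15 + E))
(O(L(2, 4), -3)*X(-4 - 1*(-4)))*(-126) = (2**2*((35 + (-4 - 1*(-4)))/(15 + (-4 - 1*(-4)))))*(-126) = (4*((35 + (-4 + 4))/(15 + (-4 + 4))))*(-126) = (4*((35 + 0)/(15 + 0)))*(-126) = (4*(35/15))*(-126) = (4*((1/15)*35))*(-126) = (4*(7/3))*(-126) = (28/3)*(-126) = -1176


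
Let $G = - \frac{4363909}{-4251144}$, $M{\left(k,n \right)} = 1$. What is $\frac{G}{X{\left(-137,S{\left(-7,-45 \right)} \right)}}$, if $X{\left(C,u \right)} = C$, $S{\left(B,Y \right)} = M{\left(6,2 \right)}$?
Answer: $- \frac{4363909}{582406728} \approx -0.0074929$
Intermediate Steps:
$S{\left(B,Y \right)} = 1$
$G = \frac{4363909}{4251144}$ ($G = \left(-4363909\right) \left(- \frac{1}{4251144}\right) = \frac{4363909}{4251144} \approx 1.0265$)
$\frac{G}{X{\left(-137,S{\left(-7,-45 \right)} \right)}} = \frac{4363909}{4251144 \left(-137\right)} = \frac{4363909}{4251144} \left(- \frac{1}{137}\right) = - \frac{4363909}{582406728}$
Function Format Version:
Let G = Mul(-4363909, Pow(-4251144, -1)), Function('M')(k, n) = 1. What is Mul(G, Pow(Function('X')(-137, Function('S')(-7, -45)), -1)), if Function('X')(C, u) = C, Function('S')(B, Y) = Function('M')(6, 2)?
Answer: Rational(-4363909, 582406728) ≈ -0.0074929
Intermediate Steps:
Function('S')(B, Y) = 1
G = Rational(4363909, 4251144) (G = Mul(-4363909, Rational(-1, 4251144)) = Rational(4363909, 4251144) ≈ 1.0265)
Mul(G, Pow(Function('X')(-137, Function('S')(-7, -45)), -1)) = Mul(Rational(4363909, 4251144), Pow(-137, -1)) = Mul(Rational(4363909, 4251144), Rational(-1, 137)) = Rational(-4363909, 582406728)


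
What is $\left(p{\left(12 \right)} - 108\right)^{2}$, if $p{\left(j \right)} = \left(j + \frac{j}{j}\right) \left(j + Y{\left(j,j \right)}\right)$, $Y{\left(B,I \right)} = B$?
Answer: $41616$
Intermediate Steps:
$p{\left(j \right)} = 2 j \left(1 + j\right)$ ($p{\left(j \right)} = \left(j + \frac{j}{j}\right) \left(j + j\right) = \left(j + 1\right) 2 j = \left(1 + j\right) 2 j = 2 j \left(1 + j\right)$)
$\left(p{\left(12 \right)} - 108\right)^{2} = \left(2 \cdot 12 \left(1 + 12\right) - 108\right)^{2} = \left(2 \cdot 12 \cdot 13 - 108\right)^{2} = \left(312 - 108\right)^{2} = 204^{2} = 41616$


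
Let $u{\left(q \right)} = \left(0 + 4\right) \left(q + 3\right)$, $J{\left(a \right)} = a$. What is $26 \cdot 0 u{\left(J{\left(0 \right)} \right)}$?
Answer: $0$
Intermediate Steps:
$u{\left(q \right)} = 12 + 4 q$ ($u{\left(q \right)} = 4 \left(3 + q\right) = 12 + 4 q$)
$26 \cdot 0 u{\left(J{\left(0 \right)} \right)} = 26 \cdot 0 \left(12 + 4 \cdot 0\right) = 0 \left(12 + 0\right) = 0 \cdot 12 = 0$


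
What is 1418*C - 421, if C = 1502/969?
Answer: 1721887/969 ≈ 1777.0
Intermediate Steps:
C = 1502/969 (C = 1502*(1/969) = 1502/969 ≈ 1.5501)
1418*C - 421 = 1418*(1502/969) - 421 = 2129836/969 - 421 = 1721887/969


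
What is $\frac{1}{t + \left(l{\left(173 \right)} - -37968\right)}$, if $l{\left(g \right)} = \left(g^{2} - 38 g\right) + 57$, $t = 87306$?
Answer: $\frac{1}{148686} \approx 6.7256 \cdot 10^{-6}$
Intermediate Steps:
$l{\left(g \right)} = 57 + g^{2} - 38 g$
$\frac{1}{t + \left(l{\left(173 \right)} - -37968\right)} = \frac{1}{87306 + \left(\left(57 + 173^{2} - 6574\right) - -37968\right)} = \frac{1}{87306 + \left(\left(57 + 29929 - 6574\right) + 37968\right)} = \frac{1}{87306 + \left(23412 + 37968\right)} = \frac{1}{87306 + 61380} = \frac{1}{148686}$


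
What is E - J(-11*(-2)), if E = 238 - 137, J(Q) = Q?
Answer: 79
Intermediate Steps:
E = 101
E - J(-11*(-2)) = 101 - (-11)*(-2) = 101 - 1*22 = 101 - 22 = 79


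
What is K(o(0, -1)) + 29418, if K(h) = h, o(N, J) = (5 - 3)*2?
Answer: 29422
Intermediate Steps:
o(N, J) = 4 (o(N, J) = 2*2 = 4)
K(o(0, -1)) + 29418 = 4 + 29418 = 29422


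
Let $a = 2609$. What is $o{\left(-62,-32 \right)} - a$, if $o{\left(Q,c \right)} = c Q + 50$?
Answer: $-575$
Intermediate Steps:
$o{\left(Q,c \right)} = 50 + Q c$ ($o{\left(Q,c \right)} = Q c + 50 = 50 + Q c$)
$o{\left(-62,-32 \right)} - a = \left(50 - -1984\right) - 2609 = \left(50 + 1984\right) - 2609 = 2034 - 2609 = -575$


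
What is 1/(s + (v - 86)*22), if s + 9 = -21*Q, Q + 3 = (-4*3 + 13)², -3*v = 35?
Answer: -3/6347 ≈ -0.00047266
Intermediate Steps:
v = -35/3 (v = -⅓*35 = -35/3 ≈ -11.667)
Q = -2 (Q = -3 + (-4*3 + 13)² = -3 + (-12 + 13)² = -3 + 1² = -3 + 1 = -2)
s = 33 (s = -9 - 21*(-2) = -9 + 42 = 33)
1/(s + (v - 86)*22) = 1/(33 + (-35/3 - 86)*22) = 1/(33 - 293/3*22) = 1/(33 - 6446/3) = 1/(-6347/3) = -3/6347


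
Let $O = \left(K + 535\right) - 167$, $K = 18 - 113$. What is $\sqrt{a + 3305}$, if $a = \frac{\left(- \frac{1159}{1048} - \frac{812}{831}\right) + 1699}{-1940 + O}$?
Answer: $\frac{\sqrt{1740898699460690074302}}{725885148} \approx 57.48$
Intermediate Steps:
$K = -95$
$O = 273$ ($O = \left(-95 + 535\right) - 167 = 440 - 167 = 273$)
$a = - \frac{1477824607}{1451770296}$ ($a = \frac{\left(- \frac{1159}{1048} - \frac{812}{831}\right) + 1699}{-1940 + 273} = \frac{\left(\left(-1159\right) \frac{1}{1048} - \frac{812}{831}\right) + 1699}{-1667} = \left(\left(- \frac{1159}{1048} - \frac{812}{831}\right) + 1699\right) \left(- \frac{1}{1667}\right) = \left(- \frac{1814105}{870888} + 1699\right) \left(- \frac{1}{1667}\right) = \frac{1477824607}{870888} \left(- \frac{1}{1667}\right) = - \frac{1477824607}{1451770296} \approx -1.0179$)
$\sqrt{a + 3305} = \sqrt{- \frac{1477824607}{1451770296} + 3305} = \sqrt{\frac{4796623003673}{1451770296}} = \frac{\sqrt{1740898699460690074302}}{725885148}$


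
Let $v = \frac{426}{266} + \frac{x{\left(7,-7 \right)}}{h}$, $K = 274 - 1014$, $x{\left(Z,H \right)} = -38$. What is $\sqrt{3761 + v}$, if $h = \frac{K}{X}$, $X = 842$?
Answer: $\frac{\sqrt{2304078067585}}{24605} \approx 61.691$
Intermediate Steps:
$K = -740$
$h = - \frac{370}{421}$ ($h = - \frac{740}{842} = \left(-740\right) \frac{1}{842} = - \frac{370}{421} \approx -0.87886$)
$v = \frac{1103272}{24605}$ ($v = \frac{426}{266} - \frac{38}{- \frac{370}{421}} = 426 \cdot \frac{1}{266} - - \frac{7999}{185} = \frac{213}{133} + \frac{7999}{185} = \frac{1103272}{24605} \approx 44.839$)
$\sqrt{3761 + v} = \sqrt{3761 + \frac{1103272}{24605}} = \sqrt{\frac{93642677}{24605}} = \frac{\sqrt{2304078067585}}{24605}$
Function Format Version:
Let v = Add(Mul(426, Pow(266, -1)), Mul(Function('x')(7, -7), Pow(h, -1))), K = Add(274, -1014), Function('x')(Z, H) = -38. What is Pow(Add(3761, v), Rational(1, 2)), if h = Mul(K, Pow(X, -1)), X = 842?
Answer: Mul(Rational(1, 24605), Pow(2304078067585, Rational(1, 2))) ≈ 61.691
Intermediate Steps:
K = -740
h = Rational(-370, 421) (h = Mul(-740, Pow(842, -1)) = Mul(-740, Rational(1, 842)) = Rational(-370, 421) ≈ -0.87886)
v = Rational(1103272, 24605) (v = Add(Mul(426, Pow(266, -1)), Mul(-38, Pow(Rational(-370, 421), -1))) = Add(Mul(426, Rational(1, 266)), Mul(-38, Rational(-421, 370))) = Add(Rational(213, 133), Rational(7999, 185)) = Rational(1103272, 24605) ≈ 44.839)
Pow(Add(3761, v), Rational(1, 2)) = Pow(Add(3761, Rational(1103272, 24605)), Rational(1, 2)) = Pow(Rational(93642677, 24605), Rational(1, 2)) = Mul(Rational(1, 24605), Pow(2304078067585, Rational(1, 2)))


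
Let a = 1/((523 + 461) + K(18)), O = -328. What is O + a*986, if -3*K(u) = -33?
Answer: -325374/995 ≈ -327.01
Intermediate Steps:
K(u) = 11 (K(u) = -⅓*(-33) = 11)
a = 1/995 (a = 1/((523 + 461) + 11) = 1/(984 + 11) = 1/995 ≈ 0.0010050)
O + a*986 = -328 + (1/995)*986 = -328 + 986/995 = -325374/995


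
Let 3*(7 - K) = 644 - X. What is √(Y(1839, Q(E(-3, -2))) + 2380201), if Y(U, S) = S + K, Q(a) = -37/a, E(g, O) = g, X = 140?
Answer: √21420471/3 ≈ 1542.7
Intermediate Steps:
K = -161 (K = 7 - (644 - 1*140)/3 = 7 - (644 - 140)/3 = 7 - ⅓*504 = 7 - 168 = -161)
Y(U, S) = -161 + S (Y(U, S) = S - 161 = -161 + S)
√(Y(1839, Q(E(-3, -2))) + 2380201) = √((-161 - 37/(-3)) + 2380201) = √((-161 - 37*(-⅓)) + 2380201) = √((-161 + 37/3) + 2380201) = √(-446/3 + 2380201) = √(7140157/3) = √21420471/3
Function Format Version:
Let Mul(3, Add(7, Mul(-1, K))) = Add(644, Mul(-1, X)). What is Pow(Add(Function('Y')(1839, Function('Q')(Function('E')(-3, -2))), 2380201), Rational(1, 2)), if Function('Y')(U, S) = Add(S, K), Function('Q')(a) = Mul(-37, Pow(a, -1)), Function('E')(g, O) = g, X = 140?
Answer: Mul(Rational(1, 3), Pow(21420471, Rational(1, 2))) ≈ 1542.7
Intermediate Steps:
K = -161 (K = Add(7, Mul(Rational(-1, 3), Add(644, Mul(-1, 140)))) = Add(7, Mul(Rational(-1, 3), Add(644, -140))) = Add(7, Mul(Rational(-1, 3), 504)) = Add(7, -168) = -161)
Function('Y')(U, S) = Add(-161, S) (Function('Y')(U, S) = Add(S, -161) = Add(-161, S))
Pow(Add(Function('Y')(1839, Function('Q')(Function('E')(-3, -2))), 2380201), Rational(1, 2)) = Pow(Add(Add(-161, Mul(-37, Pow(-3, -1))), 2380201), Rational(1, 2)) = Pow(Add(Add(-161, Mul(-37, Rational(-1, 3))), 2380201), Rational(1, 2)) = Pow(Add(Add(-161, Rational(37, 3)), 2380201), Rational(1, 2)) = Pow(Add(Rational(-446, 3), 2380201), Rational(1, 2)) = Pow(Rational(7140157, 3), Rational(1, 2)) = Mul(Rational(1, 3), Pow(21420471, Rational(1, 2)))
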